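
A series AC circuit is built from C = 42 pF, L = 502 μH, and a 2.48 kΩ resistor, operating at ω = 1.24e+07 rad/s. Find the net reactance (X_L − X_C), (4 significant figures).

4305 Ω

X_L = ωL = 6225 Ω
X_C = 1/(ωC) = 1920 Ω
X = 6225 − 1920 = 4305 Ω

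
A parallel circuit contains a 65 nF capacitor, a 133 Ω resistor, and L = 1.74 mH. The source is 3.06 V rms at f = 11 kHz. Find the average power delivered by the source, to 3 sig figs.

ω = 2πf = 69120 rad/s
X_L = ωL = 120 Ω
X_C = 1/(ωC) = 223 Ω
Parallel: admittances add. Y = 1/R + 1/(jωL) + jωC
Y = (0.00752 − j0.00382) S
|Y| = 0.00843 S → |Z| = 1/|Y| = 119 Ω, ∠Z = −∠Y = 27.0°
I = V/|Z| = 25.8 mA
P = VI cos φ = 3.06 × 0.0258 × cos(27.0°) = 70.4 mW

70.4 mW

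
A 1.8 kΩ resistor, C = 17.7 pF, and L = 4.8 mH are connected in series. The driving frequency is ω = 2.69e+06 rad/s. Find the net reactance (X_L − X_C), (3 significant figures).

X_L = ωL = 12900 Ω
X_C = 1/(ωC) = 21000 Ω
X = 12900 − 21000 = -8090 Ω

-8090 Ω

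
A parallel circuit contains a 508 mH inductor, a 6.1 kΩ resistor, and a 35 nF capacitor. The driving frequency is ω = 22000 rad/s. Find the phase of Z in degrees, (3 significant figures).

X_L = ωL = 11200 Ω
X_C = 1/(ωC) = 1300 Ω
Parallel: admittances add. Y = 1/R + 1/(jωL) + jωC
Y = (0.000164 + j0.000681) S
|Y| = 0.000700 S → |Z| = 1/|Y| = 1430 Ω, ∠Z = −∠Y = -76.5°

-76.5°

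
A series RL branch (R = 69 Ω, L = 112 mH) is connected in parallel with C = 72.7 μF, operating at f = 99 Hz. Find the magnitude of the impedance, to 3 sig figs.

25.9 Ω

ω = 2πf = 622.0 rad/s
X_L = ωL = 69.7 Ω
X_C = 1/(ωC) = 22.1 Ω
Branch 1 (R+jX_L): Z₁ = 69.0 + j69.7 Ω, |Z₁| = 98.1 Ω
Branch 2 (−jX_C): Z₂ = −j22.1 Ω
Parallel: Z = Z₁Z₂/(Z₁+Z₂), |Z| = 25.9 Ω, ∠Z = -79.3°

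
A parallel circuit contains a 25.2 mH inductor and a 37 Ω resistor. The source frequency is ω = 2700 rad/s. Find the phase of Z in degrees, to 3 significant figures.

X_L = ωL = 68.0 Ω
Parallel: admittances add. Y = 1/R + 1/(jωL)
Y = (0.0270 − j0.0147) S
|Y| = 0.0308 S → |Z| = 1/|Y| = 32.5 Ω, ∠Z = −∠Y = 28.5°

28.5°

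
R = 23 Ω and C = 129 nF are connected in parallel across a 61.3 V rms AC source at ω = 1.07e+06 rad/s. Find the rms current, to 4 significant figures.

X_C = 1/(ωC) = 7.245 Ω
Parallel: admittances add. Y = 1/R + jωC
Y = (0.04348 + j0.1380) S
|Y| = 0.1447 S → |Z| = 1/|Y| = 6.910 Ω, ∠Z = −∠Y = -72.52°
I = V/|Z| = 61.3/6.910 = 8.871 A

8.871 A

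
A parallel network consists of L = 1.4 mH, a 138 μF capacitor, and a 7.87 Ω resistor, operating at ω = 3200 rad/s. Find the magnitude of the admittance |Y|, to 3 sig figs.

253 mS

X_L = ωL = 4.48 Ω
X_C = 1/(ωC) = 2.26 Ω
Parallel: admittances add. Y = 1/R + 1/(jωL) + jωC
Y = (0.127 + j0.218) S
|Y| = 0.253 S → |Z| = 1/|Y| = 3.96 Ω, ∠Z = −∠Y = -59.8°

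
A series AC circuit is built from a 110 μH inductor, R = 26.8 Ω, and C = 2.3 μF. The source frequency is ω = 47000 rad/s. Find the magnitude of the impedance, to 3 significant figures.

X_L = ωL = 5.17 Ω
X_C = 1/(ωC) = 9.25 Ω
Net reactance X = X_L − X_C = -4.08 Ω
Z = 26.8 − j4.08 Ω
|Z| = √(26.8² + 4.08²) = 27.1 Ω

27.1 Ω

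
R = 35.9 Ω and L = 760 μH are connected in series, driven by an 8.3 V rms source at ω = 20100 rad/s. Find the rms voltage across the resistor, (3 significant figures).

X_L = ωL = 15.3 Ω
Z = 35.9 + j15.3 Ω
|Z| = √(35.9² + 15.3²) = 39.0 Ω
I = V/|Z| = 213 mA
V_R = I·|Z_R| = 0.213 × 35.9 = 7.64 V

7.64 V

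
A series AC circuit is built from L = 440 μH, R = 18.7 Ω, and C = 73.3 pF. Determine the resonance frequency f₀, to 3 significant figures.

886 kHz

ω₀ = 1/√(LC) = 1/√(0.00044 × 7.33e-11) = 5.568e+06 rad/s
f₀ = ω₀/(2π) = 886 kHz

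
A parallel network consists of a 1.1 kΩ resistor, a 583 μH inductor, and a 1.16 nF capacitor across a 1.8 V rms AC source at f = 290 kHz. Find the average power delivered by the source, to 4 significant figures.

ω = 2πf = 1.822e+06 rad/s
X_L = ωL = 1062 Ω
X_C = 1/(ωC) = 473.1 Ω
Parallel: admittances add. Y = 1/R + 1/(jωL) + jωC
Y = (0.0009091 + j0.001172) S
|Y| = 0.001483 S → |Z| = 1/|Y| = 674.1 Ω, ∠Z = −∠Y = -52.21°
I = V/|Z| = 2.670 mA
P = VI cos φ = 1.8 × 0.002670 × cos(-52.21°) = 2.945 mW

2.945 mW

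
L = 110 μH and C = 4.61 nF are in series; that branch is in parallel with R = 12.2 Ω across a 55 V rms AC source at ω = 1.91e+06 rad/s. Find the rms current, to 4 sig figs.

X_L = ωL = 210.1 Ω
X_C = 1/(ωC) = 113.6 Ω
Branch 1: Z₁ = R = 12.20 Ω
Branch 2 (series LC): Z₂ = j(X_L − X_C) = j96.53 Ω
Parallel: Z = Z₁Z₂/(Z₁+Z₂), |Z| = 12.10 Ω, ∠Z = 7.203°
I = V/|Z| = 55/12.10 = 4.544 A

4.544 A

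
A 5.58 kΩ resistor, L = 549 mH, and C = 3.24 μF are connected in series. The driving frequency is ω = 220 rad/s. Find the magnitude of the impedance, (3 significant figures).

5730 Ω

X_L = ωL = 121 Ω
X_C = 1/(ωC) = 1400 Ω
Net reactance X = X_L − X_C = -1280 Ω
Z = 5580 − j1280 Ω
|Z| = √(5580² + 1280²) = 5730 Ω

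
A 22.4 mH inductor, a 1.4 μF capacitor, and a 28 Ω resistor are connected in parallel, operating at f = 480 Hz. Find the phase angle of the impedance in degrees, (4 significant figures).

16.50°

ω = 2πf = 3016 rad/s
X_L = ωL = 67.56 Ω
X_C = 1/(ωC) = 236.8 Ω
Parallel: admittances add. Y = 1/R + 1/(jωL) + jωC
Y = (0.03571 − j0.01058) S
|Y| = 0.03725 S → |Z| = 1/|Y| = 26.85 Ω, ∠Z = −∠Y = 16.50°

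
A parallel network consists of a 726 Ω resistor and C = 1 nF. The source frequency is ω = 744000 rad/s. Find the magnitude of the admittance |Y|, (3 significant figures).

1.57 mS

X_C = 1/(ωC) = 1340 Ω
Parallel: admittances add. Y = 1/R + jωC
Y = (0.00138 + j0.000744) S
|Y| = 0.00157 S → |Z| = 1/|Y| = 639 Ω, ∠Z = −∠Y = -28.4°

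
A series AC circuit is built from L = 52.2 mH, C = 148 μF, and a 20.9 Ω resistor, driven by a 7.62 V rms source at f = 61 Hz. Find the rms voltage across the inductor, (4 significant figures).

7.248 V

ω = 2πf = 383.3 rad/s
X_L = ωL = 20.01 Ω
X_C = 1/(ωC) = 17.63 Ω
Net reactance X = X_L − X_C = 2.378 Ω
Z = 20.90 + j2.378 Ω
|Z| = √(20.90² + 2.378²) = 21.03 Ω
I = V/|Z| = 362.3 mA
V_L = I·|Z_L| = 0.3623 × 20.01 = 7.248 V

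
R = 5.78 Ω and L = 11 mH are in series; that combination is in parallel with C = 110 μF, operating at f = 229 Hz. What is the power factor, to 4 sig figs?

ω = 2πf = 1439 rad/s
X_L = ωL = 15.83 Ω
X_C = 1/(ωC) = 6.318 Ω
Branch 1 (R+jX_L): Z₁ = 5.780 + j15.83 Ω, |Z₁| = 16.85 Ω
Branch 2 (−jX_C): Z₂ = −j6.318 Ω
Parallel: Z = Z₁Z₂/(Z₁+Z₂), |Z| = 9.567 Ω, ∠Z = -78.77°
cos φ = cos(-78.77°) = 0.1948

0.1948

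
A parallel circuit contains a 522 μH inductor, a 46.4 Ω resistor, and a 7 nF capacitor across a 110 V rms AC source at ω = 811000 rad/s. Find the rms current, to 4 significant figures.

2.399 A

X_L = ωL = 423.3 Ω
X_C = 1/(ωC) = 176.1 Ω
Parallel: admittances add. Y = 1/R + 1/(jωL) + jωC
Y = (0.02155 + j0.003315) S
|Y| = 0.02181 S → |Z| = 1/|Y| = 45.86 Ω, ∠Z = −∠Y = -8.744°
I = V/|Z| = 110/45.86 = 2.399 A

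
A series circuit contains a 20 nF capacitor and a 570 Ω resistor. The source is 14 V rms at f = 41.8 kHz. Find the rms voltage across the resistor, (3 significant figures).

ω = 2πf = 262600 rad/s
X_C = 1/(ωC) = 190 Ω
Z = 570 − j190 Ω
|Z| = √(570² + 190²) = 601 Ω
I = V/|Z| = 23.3 mA
V_R = I·|Z_R| = 0.0233 × 570 = 13.3 V

13.3 V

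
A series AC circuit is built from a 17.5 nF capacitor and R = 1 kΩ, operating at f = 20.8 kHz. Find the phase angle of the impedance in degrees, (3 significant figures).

-23.6°

ω = 2πf = 130700 rad/s
X_C = 1/(ωC) = 437 Ω
Z = 1000 − j437 Ω
|Z| = √(1000² + 437²) = 1090 Ω
∠Z = arctan(-437/1000) = -23.6°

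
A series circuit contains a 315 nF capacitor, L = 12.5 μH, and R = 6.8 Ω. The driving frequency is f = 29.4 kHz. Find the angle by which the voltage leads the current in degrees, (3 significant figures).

ω = 2πf = 184700 rad/s
X_L = ωL = 2.31 Ω
X_C = 1/(ωC) = 17.2 Ω
Net reactance X = X_L − X_C = -14.9 Ω
Z = 6.80 − j14.9 Ω
|Z| = √(6.80² + 14.9²) = 16.4 Ω
∠Z = arctan(-14.9/6.80) = -65.4°

-65.4°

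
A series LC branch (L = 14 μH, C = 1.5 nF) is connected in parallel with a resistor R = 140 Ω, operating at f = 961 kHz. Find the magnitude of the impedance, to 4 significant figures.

25.44 Ω

ω = 2πf = 6.038e+06 rad/s
X_L = ωL = 84.53 Ω
X_C = 1/(ωC) = 110.4 Ω
Branch 1: Z₁ = R = 140.0 Ω
Branch 2 (series LC): Z₂ = j(X_L − X_C) = −j25.88 Ω
Parallel: Z = Z₁Z₂/(Z₁+Z₂), |Z| = 25.44 Ω, ∠Z = -79.53°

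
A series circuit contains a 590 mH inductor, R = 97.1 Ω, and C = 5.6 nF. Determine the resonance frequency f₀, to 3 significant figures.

ω₀ = 1/√(LC) = 1/√(0.59 × 5.6e-09) = 17400 rad/s
f₀ = ω₀/(2π) = 2.77 kHz

2.77 kHz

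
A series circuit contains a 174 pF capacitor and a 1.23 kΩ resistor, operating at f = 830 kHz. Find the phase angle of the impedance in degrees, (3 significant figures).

ω = 2πf = 5.215e+06 rad/s
X_C = 1/(ωC) = 1100 Ω
Z = 1230 − j1100 Ω
|Z| = √(1230² + 1100²) = 1650 Ω
∠Z = arctan(-1100/1230) = -41.9°

-41.9°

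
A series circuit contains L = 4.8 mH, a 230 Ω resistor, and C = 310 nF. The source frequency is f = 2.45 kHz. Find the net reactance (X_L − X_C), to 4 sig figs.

-135.7 Ω

ω = 2πf = 15390 rad/s
X_L = ωL = 73.89 Ω
X_C = 1/(ωC) = 209.6 Ω
X = 73.89 − 209.6 = -135.7 Ω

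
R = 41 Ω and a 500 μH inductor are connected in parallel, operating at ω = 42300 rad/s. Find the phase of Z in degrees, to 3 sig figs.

X_L = ωL = 21.2 Ω
Parallel: admittances add. Y = 1/R + 1/(jωL)
Y = (0.0244 − j0.0473) S
|Y| = 0.0532 S → |Z| = 1/|Y| = 18.8 Ω, ∠Z = −∠Y = 62.7°

62.7°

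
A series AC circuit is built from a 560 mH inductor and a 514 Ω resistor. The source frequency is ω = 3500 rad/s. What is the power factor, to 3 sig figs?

X_L = ωL = 1960 Ω
Z = 514 + j1960 Ω
|Z| = √(514² + 1960²) = 2030 Ω
∠Z = arctan(1960/514) = 75.3°
cos φ = cos(75.3°) = 0.254

0.254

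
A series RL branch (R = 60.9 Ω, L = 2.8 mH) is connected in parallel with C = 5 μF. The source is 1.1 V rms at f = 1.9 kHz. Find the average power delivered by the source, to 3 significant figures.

15.3 mW

ω = 2πf = 11940 rad/s
X_L = ωL = 33.4 Ω
X_C = 1/(ωC) = 16.8 Ω
Branch 1 (R+jX_L): Z₁ = 60.9 + j33.4 Ω, |Z₁| = 69.5 Ω
Branch 2 (−jX_C): Z₂ = −j16.8 Ω
Parallel: Z = Z₁Z₂/(Z₁+Z₂), |Z| = 18.4 Ω, ∠Z = -76.6°
I = V/|Z| = 59.7 mA
P = VI cos φ = 1.1 × 0.0597 × cos(-76.6°) = 15.3 mW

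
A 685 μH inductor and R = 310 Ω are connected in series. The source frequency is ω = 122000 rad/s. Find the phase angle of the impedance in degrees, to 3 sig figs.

X_L = ωL = 83.6 Ω
Z = 310 + j83.6 Ω
|Z| = √(310² + 83.6²) = 321 Ω
∠Z = arctan(83.6/310) = 15.1°

15.1°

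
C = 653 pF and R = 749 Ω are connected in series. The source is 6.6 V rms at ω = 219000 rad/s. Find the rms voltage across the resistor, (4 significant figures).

0.7029 V

X_C = 1/(ωC) = 6993 Ω
Z = 749.0 − j6993 Ω
|Z| = √(749.0² + 6993²) = 7033 Ω
I = V/|Z| = 938.5 μA
V_R = I·|Z_R| = 0.0009385 × 749.0 = 0.7029 V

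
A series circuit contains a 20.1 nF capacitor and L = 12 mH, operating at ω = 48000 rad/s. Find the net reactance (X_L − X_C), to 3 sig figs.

X_L = ωL = 576 Ω
X_C = 1/(ωC) = 1040 Ω
X = 576 − 1040 = -460 Ω

-460 Ω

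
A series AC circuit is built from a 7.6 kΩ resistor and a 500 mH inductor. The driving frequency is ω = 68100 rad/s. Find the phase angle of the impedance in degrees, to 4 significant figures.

77.42°

X_L = ωL = 34050 Ω
Z = 7600 + j34050 Ω
|Z| = √(7600² + 34050²) = 34890 Ω
∠Z = arctan(34050/7600) = 77.42°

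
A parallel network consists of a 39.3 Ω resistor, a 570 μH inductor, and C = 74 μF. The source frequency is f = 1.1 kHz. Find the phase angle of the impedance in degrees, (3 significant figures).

ω = 2πf = 6912 rad/s
X_L = ωL = 3.94 Ω
X_C = 1/(ωC) = 1.96 Ω
Parallel: admittances add. Y = 1/R + 1/(jωL) + jωC
Y = (0.0254 + j0.258) S
|Y| = 0.259 S → |Z| = 1/|Y| = 3.86 Ω, ∠Z = −∠Y = -84.4°

-84.4°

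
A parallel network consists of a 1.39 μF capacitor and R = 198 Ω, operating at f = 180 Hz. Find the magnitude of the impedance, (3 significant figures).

ω = 2πf = 1131 rad/s
X_C = 1/(ωC) = 636 Ω
Parallel: admittances add. Y = 1/R + jωC
Y = (0.00505 + j0.00157) S
|Y| = 0.00529 S → |Z| = 1/|Y| = 189 Ω, ∠Z = −∠Y = -17.3°

189 Ω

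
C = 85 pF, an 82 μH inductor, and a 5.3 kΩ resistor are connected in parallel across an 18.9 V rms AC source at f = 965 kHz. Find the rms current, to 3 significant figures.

28.5 mA

ω = 2πf = 6.063e+06 rad/s
X_L = ωL = 497 Ω
X_C = 1/(ωC) = 1940 Ω
Parallel: admittances add. Y = 1/R + 1/(jωL) + jωC
Y = (0.000189 − j0.00150) S
|Y| = 0.00151 S → |Z| = 1/|Y| = 663 Ω, ∠Z = −∠Y = 82.8°
I = V/|Z| = 18.9/663 = 28.5 mA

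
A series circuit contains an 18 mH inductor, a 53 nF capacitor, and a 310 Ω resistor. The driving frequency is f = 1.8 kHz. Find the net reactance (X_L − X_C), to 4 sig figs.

-1465 Ω

ω = 2πf = 11310 rad/s
X_L = ωL = 203.6 Ω
X_C = 1/(ωC) = 1668 Ω
X = 203.6 − 1668 = -1465 Ω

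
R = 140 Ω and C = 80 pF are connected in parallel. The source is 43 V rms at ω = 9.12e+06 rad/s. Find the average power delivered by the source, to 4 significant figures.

X_C = 1/(ωC) = 1371 Ω
Parallel: admittances add. Y = 1/R + jωC
Y = (0.007143 + j0.0007296) S
|Y| = 0.007180 S → |Z| = 1/|Y| = 139.3 Ω, ∠Z = −∠Y = -5.832°
I = V/|Z| = 308.7 mA
P = VI cos φ = 43 × 0.3087 × cos(-5.832°) = 13.21 W

13.21 W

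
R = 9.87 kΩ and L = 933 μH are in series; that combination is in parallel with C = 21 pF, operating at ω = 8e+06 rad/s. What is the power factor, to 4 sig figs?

X_L = ωL = 7464 Ω
X_C = 1/(ωC) = 5952 Ω
Branch 1 (R+jX_L): Z₁ = 9870 + j7464 Ω, |Z₁| = 12370 Ω
Branch 2 (−jX_C): Z₂ = −j5952 Ω
Parallel: Z = Z₁Z₂/(Z₁+Z₂), |Z| = 7377 Ω, ∠Z = -61.61°
cos φ = cos(-61.61°) = 0.4755

0.4755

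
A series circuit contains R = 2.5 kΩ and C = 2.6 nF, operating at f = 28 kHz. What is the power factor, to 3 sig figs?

ω = 2πf = 175900 rad/s
X_C = 1/(ωC) = 2190 Ω
Z = 2500 − j2190 Ω
|Z| = √(2500² + 2190²) = 3320 Ω
∠Z = arctan(-2190/2500) = -41.2°
cos φ = cos(-41.2°) = 0.753

0.753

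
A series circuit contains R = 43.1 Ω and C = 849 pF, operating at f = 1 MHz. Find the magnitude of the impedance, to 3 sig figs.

ω = 2πf = 6.283e+06 rad/s
X_C = 1/(ωC) = 187 Ω
Z = 43.1 − j187 Ω
|Z| = √(43.1² + 187²) = 192 Ω

192 Ω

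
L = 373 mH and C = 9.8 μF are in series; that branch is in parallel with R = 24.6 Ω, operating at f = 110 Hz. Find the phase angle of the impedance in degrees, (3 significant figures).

ω = 2πf = 691.2 rad/s
X_L = ωL = 258 Ω
X_C = 1/(ωC) = 148 Ω
Branch 1: Z₁ = R = 24.6 Ω
Branch 2 (series LC): Z₂ = j(X_L − X_C) = j110 Ω
Parallel: Z = Z₁Z₂/(Z₁+Z₂), |Z| = 24.0 Ω, ∠Z = 12.6°

12.6°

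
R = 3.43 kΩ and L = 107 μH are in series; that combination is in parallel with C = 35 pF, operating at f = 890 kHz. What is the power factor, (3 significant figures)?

0.888

ω = 2πf = 5.592e+06 rad/s
X_L = ωL = 598 Ω
X_C = 1/(ωC) = 5110 Ω
Branch 1 (R+jX_L): Z₁ = 3430 + j598 Ω, |Z₁| = 3480 Ω
Branch 2 (−jX_C): Z₂ = −j5110 Ω
Parallel: Z = Z₁Z₂/(Z₁+Z₂), |Z| = 3140 Ω, ∠Z = -27.4°
cos φ = cos(-27.4°) = 0.888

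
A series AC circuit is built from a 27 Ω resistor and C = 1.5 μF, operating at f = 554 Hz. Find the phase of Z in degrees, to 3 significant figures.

ω = 2πf = 3481 rad/s
X_C = 1/(ωC) = 192 Ω
Z = 27.0 − j192 Ω
|Z| = √(27.0² + 192²) = 193 Ω
∠Z = arctan(-192/27.0) = -82.0°

-82.0°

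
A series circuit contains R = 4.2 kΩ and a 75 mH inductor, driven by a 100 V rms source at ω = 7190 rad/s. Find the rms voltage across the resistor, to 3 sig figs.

X_L = ωL = 539 Ω
Z = 4200 + j539 Ω
|Z| = √(4200² + 539²) = 4230 Ω
I = V/|Z| = 23.6 mA
V_R = I·|Z_R| = 0.0236 × 4200 = 99.2 V

99.2 V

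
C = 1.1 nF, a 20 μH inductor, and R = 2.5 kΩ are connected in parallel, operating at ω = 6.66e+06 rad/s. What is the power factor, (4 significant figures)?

0.9106

X_L = ωL = 133.2 Ω
X_C = 1/(ωC) = 136.5 Ω
Parallel: admittances add. Y = 1/R + 1/(jωL) + jωC
Y = (0.0004000 − j0.0001815) S
|Y| = 0.0004393 S → |Z| = 1/|Y| = 2277 Ω, ∠Z = −∠Y = 24.41°
cos φ = cos(24.41°) = 0.9106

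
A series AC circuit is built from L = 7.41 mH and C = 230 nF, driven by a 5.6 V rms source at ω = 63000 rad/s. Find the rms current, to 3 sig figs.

X_L = ωL = 467 Ω
X_C = 1/(ωC) = 69.0 Ω
Net reactance X = X_L − X_C = 398 Ω
Z = j398 Ω
|Z| = √(0² + 398²) = 398 Ω
I = V/|Z| = 5.6/398 = 14.1 mA

14.1 mA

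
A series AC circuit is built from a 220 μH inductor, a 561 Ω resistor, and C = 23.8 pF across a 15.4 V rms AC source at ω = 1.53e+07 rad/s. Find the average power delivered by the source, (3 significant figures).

X_L = ωL = 3370 Ω
X_C = 1/(ωC) = 2750 Ω
Net reactance X = X_L − X_C = 620 Ω
Z = 561 + j620 Ω
|Z| = √(561² + 620²) = 836 Ω
∠Z = arctan(620/561) = 47.9°
I = V/|Z| = 18.4 mA
P = VI cos φ = 15.4 × 0.0184 × cos(47.9°) = 190 mW

190 mW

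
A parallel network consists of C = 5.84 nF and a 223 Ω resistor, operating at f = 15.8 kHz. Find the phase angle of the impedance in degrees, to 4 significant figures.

ω = 2πf = 99270 rad/s
X_C = 1/(ωC) = 1725 Ω
Parallel: admittances add. Y = 1/R + jωC
Y = (0.004484 + j0.0005798) S
|Y| = 0.004522 S → |Z| = 1/|Y| = 221.2 Ω, ∠Z = −∠Y = -7.367°

-7.367°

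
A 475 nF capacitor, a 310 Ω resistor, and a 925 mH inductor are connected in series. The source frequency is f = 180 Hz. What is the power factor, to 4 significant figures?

ω = 2πf = 1131 rad/s
X_L = ωL = 1046 Ω
X_C = 1/(ωC) = 1861 Ω
Net reactance X = X_L − X_C = -815.3 Ω
Z = 310.0 − j815.3 Ω
|Z| = √(310.0² + 815.3²) = 872.3 Ω
∠Z = arctan(-815.3/310.0) = -69.18°
cos φ = cos(-69.18°) = 0.3554

0.3554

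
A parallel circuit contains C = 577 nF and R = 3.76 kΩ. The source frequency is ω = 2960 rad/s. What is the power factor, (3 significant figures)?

X_C = 1/(ωC) = 586 Ω
Parallel: admittances add. Y = 1/R + jωC
Y = (0.000266 + j0.00171) S
|Y| = 0.00173 S → |Z| = 1/|Y| = 579 Ω, ∠Z = −∠Y = -81.1°
cos φ = cos(-81.1°) = 0.154

0.154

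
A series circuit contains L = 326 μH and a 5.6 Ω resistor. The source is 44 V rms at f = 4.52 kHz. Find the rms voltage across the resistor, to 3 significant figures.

22.8 V

ω = 2πf = 28400 rad/s
X_L = ωL = 9.26 Ω
Z = 5.60 + j9.26 Ω
|Z| = √(5.60² + 9.26²) = 10.8 Ω
I = V/|Z| = 4.07 A
V_R = I·|Z_R| = 4.07 × 5.60 = 22.8 V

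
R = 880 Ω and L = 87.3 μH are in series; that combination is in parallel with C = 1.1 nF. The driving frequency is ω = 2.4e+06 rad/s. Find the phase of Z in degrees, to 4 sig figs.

X_L = ωL = 209.5 Ω
X_C = 1/(ωC) = 378.8 Ω
Branch 1 (R+jX_L): Z₁ = 880.0 + j209.5 Ω, |Z₁| = 904.6 Ω
Branch 2 (−jX_C): Z₂ = −j378.8 Ω
Parallel: Z = Z₁Z₂/(Z₁+Z₂), |Z| = 382.4 Ω, ∠Z = -65.72°

-65.72°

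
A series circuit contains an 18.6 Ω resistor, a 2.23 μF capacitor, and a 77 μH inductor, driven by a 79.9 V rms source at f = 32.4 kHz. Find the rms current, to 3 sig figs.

ω = 2πf = 203600 rad/s
X_L = ωL = 15.7 Ω
X_C = 1/(ωC) = 2.20 Ω
Net reactance X = X_L − X_C = 13.5 Ω
Z = 18.6 + j13.5 Ω
|Z| = √(18.6² + 13.5²) = 23.0 Ω
I = V/|Z| = 79.9/23.0 = 3.48 A

3.48 A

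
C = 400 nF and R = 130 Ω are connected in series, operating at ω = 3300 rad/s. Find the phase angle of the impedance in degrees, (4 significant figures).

X_C = 1/(ωC) = 757.6 Ω
Z = 130.0 − j757.6 Ω
|Z| = √(130.0² + 757.6²) = 768.6 Ω
∠Z = arctan(-757.6/130.0) = -80.26°

-80.26°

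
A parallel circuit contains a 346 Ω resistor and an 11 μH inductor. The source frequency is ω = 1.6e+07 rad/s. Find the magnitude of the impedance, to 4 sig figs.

X_L = ωL = 176.0 Ω
Parallel: admittances add. Y = 1/R + 1/(jωL)
Y = (0.002890 − j0.005682) S
|Y| = 0.006375 S → |Z| = 1/|Y| = 156.9 Ω, ∠Z = −∠Y = 63.04°

156.9 Ω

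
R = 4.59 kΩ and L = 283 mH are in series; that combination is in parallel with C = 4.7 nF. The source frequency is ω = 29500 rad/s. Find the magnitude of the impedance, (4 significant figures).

X_L = ωL = 8348 Ω
X_C = 1/(ωC) = 7212 Ω
Branch 1 (R+jX_L): Z₁ = 4590 + j8348 Ω, |Z₁| = 9527 Ω
Branch 2 (−jX_C): Z₂ = −j7212 Ω
Parallel: Z = Z₁Z₂/(Z₁+Z₂), |Z| = 14530 Ω, ∠Z = -42.70°

14530 Ω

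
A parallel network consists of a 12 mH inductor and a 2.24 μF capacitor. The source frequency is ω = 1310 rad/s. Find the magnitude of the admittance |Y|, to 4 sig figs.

X_L = ωL = 15.72 Ω
X_C = 1/(ωC) = 340.8 Ω
Parallel: admittances add. Y = 1/(jωL) + jωC
Y = (0 − j0.06068) S
|Y| = 0.06068 S → |Z| = 1/|Y| = 16.48 Ω, ∠Z = −∠Y = 90.00°

60.68 mS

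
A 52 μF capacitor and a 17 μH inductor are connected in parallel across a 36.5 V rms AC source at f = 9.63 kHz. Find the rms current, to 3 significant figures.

79.4 A

ω = 2πf = 60510 rad/s
X_L = ωL = 1.03 Ω
X_C = 1/(ωC) = 0.318 Ω
Parallel: admittances add. Y = 1/(jωL) + jωC
Y = (0 + j2.17) S
|Y| = 2.17 S → |Z| = 1/|Y| = 0.460 Ω, ∠Z = −∠Y = -90.0°
I = V/|Z| = 36.5/0.460 = 79.4 A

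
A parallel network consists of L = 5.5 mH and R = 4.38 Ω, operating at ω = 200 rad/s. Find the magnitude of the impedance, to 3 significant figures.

X_L = ωL = 1.10 Ω
Parallel: admittances add. Y = 1/R + 1/(jωL)
Y = (0.228 − j0.909) S
|Y| = 0.937 S → |Z| = 1/|Y| = 1.07 Ω, ∠Z = −∠Y = 75.9°

1.07 Ω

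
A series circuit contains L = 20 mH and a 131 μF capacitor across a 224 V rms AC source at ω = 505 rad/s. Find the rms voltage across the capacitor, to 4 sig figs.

675.0 V

X_L = ωL = 10.10 Ω
X_C = 1/(ωC) = 15.12 Ω
Net reactance X = X_L − X_C = -5.016 Ω
Z = − j5.016 Ω
|Z| = √(0² + 5.016²) = 5.016 Ω
I = V/|Z| = 44.66 A
V_C = I·|Z_C| = 44.66 × 15.12 = 675.0 V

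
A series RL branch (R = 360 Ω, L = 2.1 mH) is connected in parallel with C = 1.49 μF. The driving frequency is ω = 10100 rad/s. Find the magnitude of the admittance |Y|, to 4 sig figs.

X_L = ωL = 21.21 Ω
X_C = 1/(ωC) = 66.45 Ω
Branch 1 (R+jX_L): Z₁ = 360.0 + j21.21 Ω, |Z₁| = 360.6 Ω
Branch 2 (−jX_C): Z₂ = −j66.45 Ω
Parallel: Z = Z₁Z₂/(Z₁+Z₂), |Z| = 66.05 Ω, ∠Z = -79.47°
|Y| = 1/|Z| = 15.14 mS

15.14 mS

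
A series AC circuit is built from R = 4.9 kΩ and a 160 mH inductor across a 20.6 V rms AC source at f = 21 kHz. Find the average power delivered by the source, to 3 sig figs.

ω = 2πf = 131900 rad/s
X_L = ωL = 21100 Ω
Z = 4900 + j21100 Ω
|Z| = √(4900² + 21100²) = 21700 Ω
∠Z = arctan(21100/4900) = 76.9°
I = V/|Z| = 951 μA
P = VI cos φ = 20.6 × 0.000951 × cos(76.9°) = 4.43 mW

4.43 mW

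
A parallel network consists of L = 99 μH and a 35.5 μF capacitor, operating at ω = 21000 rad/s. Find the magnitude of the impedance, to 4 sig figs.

X_L = ωL = 2.079 Ω
X_C = 1/(ωC) = 1.341 Ω
Parallel: admittances add. Y = 1/(jωL) + jωC
Y = (0 + j0.2645) S
|Y| = 0.2645 S → |Z| = 1/|Y| = 3.781 Ω, ∠Z = −∠Y = -90.00°

3.781 Ω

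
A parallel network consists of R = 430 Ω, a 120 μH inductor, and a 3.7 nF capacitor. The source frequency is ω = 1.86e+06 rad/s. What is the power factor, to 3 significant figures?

0.696

X_L = ωL = 223 Ω
X_C = 1/(ωC) = 145 Ω
Parallel: admittances add. Y = 1/R + 1/(jωL) + jωC
Y = (0.00233 + j0.00240) S
|Y| = 0.00334 S → |Z| = 1/|Y| = 299 Ω, ∠Z = −∠Y = -45.9°
cos φ = cos(-45.9°) = 0.696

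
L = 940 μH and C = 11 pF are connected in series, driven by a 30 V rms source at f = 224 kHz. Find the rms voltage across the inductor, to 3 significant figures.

0.627 V

ω = 2πf = 1.407e+06 rad/s
X_L = ωL = 1320 Ω
X_C = 1/(ωC) = 64600 Ω
Net reactance X = X_L − X_C = -63300 Ω
Z = − j63300 Ω
|Z| = √(0² + 63300²) = 63300 Ω
I = V/|Z| = 474 μA
V_L = I·|Z_L| = 0.000474 × 1320 = 0.627 V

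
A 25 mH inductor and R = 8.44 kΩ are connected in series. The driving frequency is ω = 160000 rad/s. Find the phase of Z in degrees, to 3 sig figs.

25.4°

X_L = ωL = 4000 Ω
Z = 8440 + j4000 Ω
|Z| = √(8440² + 4000²) = 9340 Ω
∠Z = arctan(4000/8440) = 25.4°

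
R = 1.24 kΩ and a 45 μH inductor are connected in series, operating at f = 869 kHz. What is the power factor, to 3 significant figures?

0.981

ω = 2πf = 5.46e+06 rad/s
X_L = ωL = 246 Ω
Z = 1240 + j246 Ω
|Z| = √(1240² + 246²) = 1260 Ω
∠Z = arctan(246/1240) = 11.2°
cos φ = cos(11.2°) = 0.981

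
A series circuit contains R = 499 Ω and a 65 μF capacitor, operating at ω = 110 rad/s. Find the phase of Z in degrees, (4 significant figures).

-15.66°

X_C = 1/(ωC) = 139.9 Ω
Z = 499.0 − j139.9 Ω
|Z| = √(499.0² + 139.9²) = 518.2 Ω
∠Z = arctan(-139.9/499.0) = -15.66°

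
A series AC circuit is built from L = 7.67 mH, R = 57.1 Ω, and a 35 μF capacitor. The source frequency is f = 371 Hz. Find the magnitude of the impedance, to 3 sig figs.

57.4 Ω

ω = 2πf = 2331 rad/s
X_L = ωL = 17.9 Ω
X_C = 1/(ωC) = 12.3 Ω
Net reactance X = X_L − X_C = 5.62 Ω
Z = 57.1 + j5.62 Ω
|Z| = √(57.1² + 5.62²) = 57.4 Ω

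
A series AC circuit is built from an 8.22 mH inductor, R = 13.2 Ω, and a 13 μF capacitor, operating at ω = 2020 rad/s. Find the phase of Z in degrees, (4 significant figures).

-58.42°

X_L = ωL = 16.60 Ω
X_C = 1/(ωC) = 38.08 Ω
Net reactance X = X_L − X_C = -21.48 Ω
Z = 13.20 − j21.48 Ω
|Z| = √(13.20² + 21.48²) = 25.21 Ω
∠Z = arctan(-21.48/13.20) = -58.42°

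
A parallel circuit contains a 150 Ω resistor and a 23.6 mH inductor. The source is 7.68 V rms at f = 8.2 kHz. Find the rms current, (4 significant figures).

ω = 2πf = 51520 rad/s
X_L = ωL = 1216 Ω
Parallel: admittances add. Y = 1/R + 1/(jωL)
Y = (0.006667 − j0.0008224) S
|Y| = 0.006717 S → |Z| = 1/|Y| = 148.9 Ω, ∠Z = −∠Y = 7.033°
I = V/|Z| = 7.68/148.9 = 51.59 mA

51.59 mA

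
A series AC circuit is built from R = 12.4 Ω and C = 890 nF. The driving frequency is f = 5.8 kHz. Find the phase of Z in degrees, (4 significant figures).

ω = 2πf = 36440 rad/s
X_C = 1/(ωC) = 30.83 Ω
Z = 12.40 − j30.83 Ω
|Z| = √(12.40² + 30.83²) = 33.23 Ω
∠Z = arctan(-30.83/12.40) = -68.09°

-68.09°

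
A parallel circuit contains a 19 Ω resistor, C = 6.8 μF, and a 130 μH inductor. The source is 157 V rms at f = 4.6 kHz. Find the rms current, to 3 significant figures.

ω = 2πf = 28900 rad/s
X_L = ωL = 3.76 Ω
X_C = 1/(ωC) = 5.09 Ω
Parallel: admittances add. Y = 1/R + 1/(jωL) + jωC
Y = (0.0526 − j0.0696) S
|Y| = 0.0873 S → |Z| = 1/|Y| = 11.5 Ω, ∠Z = −∠Y = 52.9°
I = V/|Z| = 157/11.5 = 13.7 A

13.7 A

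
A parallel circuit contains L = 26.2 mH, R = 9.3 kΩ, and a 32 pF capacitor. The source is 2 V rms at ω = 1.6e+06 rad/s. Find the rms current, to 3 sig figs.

X_L = ωL = 41900 Ω
X_C = 1/(ωC) = 19500 Ω
Parallel: admittances add. Y = 1/R + 1/(jωL) + jωC
Y = (0.000108 + j2.73e-05) S
|Y| = 0.000111 S → |Z| = 1/|Y| = 9010 Ω, ∠Z = −∠Y = -14.3°
I = V/|Z| = 2/9010 = 222 μA

222 μA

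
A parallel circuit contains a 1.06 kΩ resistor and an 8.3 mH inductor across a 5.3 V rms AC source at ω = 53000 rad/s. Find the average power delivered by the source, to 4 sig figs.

X_L = ωL = 439.9 Ω
Parallel: admittances add. Y = 1/R + 1/(jωL)
Y = (0.0009434 − j0.002273) S
|Y| = 0.002461 S → |Z| = 1/|Y| = 406.3 Ω, ∠Z = −∠Y = 67.46°
I = V/|Z| = 13.04 mA
P = VI cos φ = 5.3 × 0.01304 × cos(67.46°) = 26.50 mW

26.50 mW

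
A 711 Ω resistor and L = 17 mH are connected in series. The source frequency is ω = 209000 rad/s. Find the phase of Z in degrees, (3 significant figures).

78.7°

X_L = ωL = 3550 Ω
Z = 711 + j3550 Ω
|Z| = √(711² + 3550²) = 3620 Ω
∠Z = arctan(3550/711) = 78.7°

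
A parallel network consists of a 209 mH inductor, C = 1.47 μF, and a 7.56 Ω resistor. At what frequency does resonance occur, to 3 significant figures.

287 Hz

ω₀ = 1/√(LC) = 1/√(0.209 × 1.47e-06) = 1804 rad/s
f₀ = ω₀/(2π) = 287 Hz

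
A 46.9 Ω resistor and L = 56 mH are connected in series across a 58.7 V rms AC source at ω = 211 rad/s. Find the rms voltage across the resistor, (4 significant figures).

X_L = ωL = 11.82 Ω
Z = 46.90 + j11.82 Ω
|Z| = √(46.90² + 11.82²) = 48.37 Ω
I = V/|Z| = 1.214 A
V_R = I·|Z_R| = 1.214 × 46.90 = 56.92 V

56.92 V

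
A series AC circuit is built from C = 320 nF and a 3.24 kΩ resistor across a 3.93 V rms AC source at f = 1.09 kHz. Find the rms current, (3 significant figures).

1.20 mA

ω = 2πf = 6849 rad/s
X_C = 1/(ωC) = 456 Ω
Z = 3240 − j456 Ω
|Z| = √(3240² + 456²) = 3270 Ω
I = V/|Z| = 3.93/3270 = 1.20 mA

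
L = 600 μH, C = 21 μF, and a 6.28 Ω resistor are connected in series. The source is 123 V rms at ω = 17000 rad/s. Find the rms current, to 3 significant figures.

X_L = ωL = 10.2 Ω
X_C = 1/(ωC) = 2.80 Ω
Net reactance X = X_L − X_C = 7.40 Ω
Z = 6.28 + j7.40 Ω
|Z| = √(6.28² + 7.40²) = 9.70 Ω
I = V/|Z| = 123/9.70 = 12.7 A

12.7 A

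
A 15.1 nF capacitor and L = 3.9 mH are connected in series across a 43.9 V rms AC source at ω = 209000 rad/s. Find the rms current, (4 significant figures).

88.11 mA

X_L = ωL = 815.1 Ω
X_C = 1/(ωC) = 316.9 Ω
Net reactance X = X_L − X_C = 498.2 Ω
Z = j498.2 Ω
|Z| = √(0² + 498.2²) = 498.2 Ω
I = V/|Z| = 43.9/498.2 = 88.11 mA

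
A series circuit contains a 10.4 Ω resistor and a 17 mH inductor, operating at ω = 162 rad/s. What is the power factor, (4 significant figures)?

X_L = ωL = 2.754 Ω
Z = 10.40 + j2.754 Ω
|Z| = √(10.40² + 2.754²) = 10.76 Ω
∠Z = arctan(2.754/10.40) = 14.83°
cos φ = cos(14.83°) = 0.9667

0.9667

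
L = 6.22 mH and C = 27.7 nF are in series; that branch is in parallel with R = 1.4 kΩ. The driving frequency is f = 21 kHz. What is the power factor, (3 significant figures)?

0.364

ω = 2πf = 131900 rad/s
X_L = ωL = 821 Ω
X_C = 1/(ωC) = 274 Ω
Branch 1: Z₁ = R = 1400 Ω
Branch 2 (series LC): Z₂ = j(X_L − X_C) = j547 Ω
Parallel: Z = Z₁Z₂/(Z₁+Z₂), |Z| = 510 Ω, ∠Z = 68.7°
cos φ = cos(68.7°) = 0.364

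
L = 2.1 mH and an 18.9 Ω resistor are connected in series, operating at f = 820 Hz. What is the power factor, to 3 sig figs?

ω = 2πf = 5152 rad/s
X_L = ωL = 10.8 Ω
Z = 18.9 + j10.8 Ω
|Z| = √(18.9² + 10.8²) = 21.8 Ω
∠Z = arctan(10.8/18.9) = 29.8°
cos φ = cos(29.8°) = 0.868

0.868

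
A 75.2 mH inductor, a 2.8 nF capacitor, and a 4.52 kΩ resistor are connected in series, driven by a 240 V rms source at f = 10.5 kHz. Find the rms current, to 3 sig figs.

ω = 2πf = 65970 rad/s
X_L = ωL = 4960 Ω
X_C = 1/(ωC) = 5410 Ω
Net reactance X = X_L − X_C = -452 Ω
Z = 4520 − j452 Ω
|Z| = √(4520² + 452²) = 4540 Ω
I = V/|Z| = 240/4540 = 52.8 mA

52.8 mA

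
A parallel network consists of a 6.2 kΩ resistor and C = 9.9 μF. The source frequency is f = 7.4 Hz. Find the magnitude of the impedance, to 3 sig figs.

2050 Ω

ω = 2πf = 46.50 rad/s
X_C = 1/(ωC) = 2170 Ω
Parallel: admittances add. Y = 1/R + jωC
Y = (0.000161 + j0.000460) S
|Y| = 0.000488 S → |Z| = 1/|Y| = 2050 Ω, ∠Z = −∠Y = -70.7°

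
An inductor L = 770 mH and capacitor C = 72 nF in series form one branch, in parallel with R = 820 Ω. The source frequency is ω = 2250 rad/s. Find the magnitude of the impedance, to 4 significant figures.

806.4 Ω

X_L = ωL = 1732 Ω
X_C = 1/(ωC) = 6173 Ω
Branch 1: Z₁ = R = 820.0 Ω
Branch 2 (series LC): Z₂ = j(X_L − X_C) = −j4440 Ω
Parallel: Z = Z₁Z₂/(Z₁+Z₂), |Z| = 806.4 Ω, ∠Z = -10.46°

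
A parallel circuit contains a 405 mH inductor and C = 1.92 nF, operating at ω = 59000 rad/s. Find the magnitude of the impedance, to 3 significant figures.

X_L = ωL = 23900 Ω
X_C = 1/(ωC) = 8830 Ω
Parallel: admittances add. Y = 1/(jωL) + jωC
Y = (0 + j7.14e-05) S
|Y| = 7.14e-05 S → |Z| = 1/|Y| = 14000 Ω, ∠Z = −∠Y = -90.0°

14000 Ω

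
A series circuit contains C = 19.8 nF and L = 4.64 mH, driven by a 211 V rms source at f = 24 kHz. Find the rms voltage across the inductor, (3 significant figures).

ω = 2πf = 150800 rad/s
X_L = ωL = 700 Ω
X_C = 1/(ωC) = 335 Ω
Net reactance X = X_L − X_C = 365 Ω
Z = j365 Ω
|Z| = √(0² + 365²) = 365 Ω
I = V/|Z| = 578 mA
V_L = I·|Z_L| = 0.578 × 700 = 405 V

405 V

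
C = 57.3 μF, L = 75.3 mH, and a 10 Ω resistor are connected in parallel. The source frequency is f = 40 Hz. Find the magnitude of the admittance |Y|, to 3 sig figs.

ω = 2πf = 251.3 rad/s
X_L = ωL = 18.9 Ω
X_C = 1/(ωC) = 69.4 Ω
Parallel: admittances add. Y = 1/R + 1/(jωL) + jωC
Y = (0.100 − j0.0384) S
|Y| = 0.107 S → |Z| = 1/|Y| = 9.33 Ω, ∠Z = −∠Y = 21.0°

107 mS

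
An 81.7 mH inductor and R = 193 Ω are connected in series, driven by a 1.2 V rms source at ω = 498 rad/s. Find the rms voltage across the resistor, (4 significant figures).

1.174 V

X_L = ωL = 40.69 Ω
Z = 193.0 + j40.69 Ω
|Z| = √(193.0² + 40.69²) = 197.2 Ω
I = V/|Z| = 6.084 mA
V_R = I·|Z_R| = 0.006084 × 193.0 = 1.174 V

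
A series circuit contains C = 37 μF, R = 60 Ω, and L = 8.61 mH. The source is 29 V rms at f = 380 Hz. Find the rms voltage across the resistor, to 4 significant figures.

ω = 2πf = 2388 rad/s
X_L = ωL = 20.56 Ω
X_C = 1/(ωC) = 11.32 Ω
Net reactance X = X_L − X_C = 9.238 Ω
Z = 60.00 + j9.238 Ω
|Z| = √(60.00² + 9.238²) = 60.71 Ω
I = V/|Z| = 477.7 mA
V_R = I·|Z_R| = 0.4777 × 60.00 = 28.66 V

28.66 V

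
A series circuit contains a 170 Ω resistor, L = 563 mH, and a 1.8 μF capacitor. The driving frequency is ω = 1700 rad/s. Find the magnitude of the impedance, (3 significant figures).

653 Ω

X_L = ωL = 957 Ω
X_C = 1/(ωC) = 327 Ω
Net reactance X = X_L − X_C = 630 Ω
Z = 170 + j630 Ω
|Z| = √(170² + 630²) = 653 Ω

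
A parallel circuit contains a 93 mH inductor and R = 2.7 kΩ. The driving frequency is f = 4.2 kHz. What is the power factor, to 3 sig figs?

ω = 2πf = 26390 rad/s
X_L = ωL = 2450 Ω
Parallel: admittances add. Y = 1/R + 1/(jωL)
Y = (0.000370 − j0.000407) S
|Y| = 0.000551 S → |Z| = 1/|Y| = 1820 Ω, ∠Z = −∠Y = 47.7°
cos φ = cos(47.7°) = 0.673

0.673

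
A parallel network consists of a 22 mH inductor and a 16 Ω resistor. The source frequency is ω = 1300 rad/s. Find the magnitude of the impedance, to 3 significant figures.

14.0 Ω

X_L = ωL = 28.6 Ω
Parallel: admittances add. Y = 1/R + 1/(jωL)
Y = (0.0625 − j0.0350) S
|Y| = 0.0716 S → |Z| = 1/|Y| = 14.0 Ω, ∠Z = −∠Y = 29.2°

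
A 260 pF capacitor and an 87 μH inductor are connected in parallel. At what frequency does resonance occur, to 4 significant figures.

ω₀ = 1/√(LC) = 1/√(8.7e-05 × 2.6e-10) = 6.649e+06 rad/s
f₀ = ω₀/(2π) = 1.058 MHz

1.058 MHz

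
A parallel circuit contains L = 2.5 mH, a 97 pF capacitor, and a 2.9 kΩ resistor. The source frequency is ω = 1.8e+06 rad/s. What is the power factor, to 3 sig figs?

0.991

X_L = ωL = 4500 Ω
X_C = 1/(ωC) = 5730 Ω
Parallel: admittances add. Y = 1/R + 1/(jωL) + jωC
Y = (0.000345 − j4.76e-05) S
|Y| = 0.000348 S → |Z| = 1/|Y| = 2870 Ω, ∠Z = −∠Y = 7.86°
cos φ = cos(7.86°) = 0.991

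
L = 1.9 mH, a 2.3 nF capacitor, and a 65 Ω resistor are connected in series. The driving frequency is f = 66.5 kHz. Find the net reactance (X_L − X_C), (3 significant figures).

-247 Ω

ω = 2πf = 417800 rad/s
X_L = ωL = 794 Ω
X_C = 1/(ωC) = 1040 Ω
X = 794 − 1040 = -247 Ω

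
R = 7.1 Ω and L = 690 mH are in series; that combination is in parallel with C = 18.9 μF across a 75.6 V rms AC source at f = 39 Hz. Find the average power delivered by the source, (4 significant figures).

ω = 2πf = 245.0 rad/s
X_L = ωL = 169.1 Ω
X_C = 1/(ωC) = 215.9 Ω
Branch 1 (R+jX_L): Z₁ = 7.100 + j169.1 Ω, |Z₁| = 169.2 Ω
Branch 2 (−jX_C): Z₂ = −j215.9 Ω
Parallel: Z = Z₁Z₂/(Z₁+Z₂), |Z| = 771.3 Ω, ∠Z = 78.98°
I = V/|Z| = 98.02 mA
P = VI cos φ = 75.6 × 0.09802 × cos(78.98°) = 1.417 W

1.417 W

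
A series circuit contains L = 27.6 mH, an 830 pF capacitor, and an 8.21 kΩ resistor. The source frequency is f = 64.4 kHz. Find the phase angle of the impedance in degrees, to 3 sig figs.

44.9°

ω = 2πf = 404600 rad/s
X_L = ωL = 11200 Ω
X_C = 1/(ωC) = 2980 Ω
Net reactance X = X_L − X_C = 8190 Ω
Z = 8210 + j8190 Ω
|Z| = √(8210² + 8190²) = 11600 Ω
∠Z = arctan(8190/8210) = 44.9°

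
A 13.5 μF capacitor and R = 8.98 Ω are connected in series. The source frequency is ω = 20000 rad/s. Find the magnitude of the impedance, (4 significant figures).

9.714 Ω

X_C = 1/(ωC) = 3.704 Ω
Z = 8.980 − j3.704 Ω
|Z| = √(8.980² + 3.704²) = 9.714 Ω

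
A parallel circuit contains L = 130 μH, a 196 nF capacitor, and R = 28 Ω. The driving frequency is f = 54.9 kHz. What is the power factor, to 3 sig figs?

ω = 2πf = 344900 rad/s
X_L = ωL = 44.8 Ω
X_C = 1/(ωC) = 14.8 Ω
Parallel: admittances add. Y = 1/R + 1/(jωL) + jωC
Y = (0.0357 + j0.0453) S
|Y| = 0.0577 S → |Z| = 1/|Y| = 17.3 Ω, ∠Z = −∠Y = -51.8°
cos φ = cos(-51.8°) = 0.619

0.619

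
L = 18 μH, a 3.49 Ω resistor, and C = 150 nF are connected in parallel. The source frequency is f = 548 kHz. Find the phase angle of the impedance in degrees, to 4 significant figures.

-60.20°

ω = 2πf = 3.443e+06 rad/s
X_L = ωL = 61.98 Ω
X_C = 1/(ωC) = 1.936 Ω
Parallel: admittances add. Y = 1/R + 1/(jωL) + jωC
Y = (0.2865 + j0.5003) S
|Y| = 0.5766 S → |Z| = 1/|Y| = 1.734 Ω, ∠Z = −∠Y = -60.20°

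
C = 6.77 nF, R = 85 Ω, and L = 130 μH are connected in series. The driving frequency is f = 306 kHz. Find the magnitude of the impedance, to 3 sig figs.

193 Ω

ω = 2πf = 1.923e+06 rad/s
X_L = ωL = 250 Ω
X_C = 1/(ωC) = 76.8 Ω
Net reactance X = X_L − X_C = 173 Ω
Z = 85.0 + j173 Ω
|Z| = √(85.0² + 173²) = 193 Ω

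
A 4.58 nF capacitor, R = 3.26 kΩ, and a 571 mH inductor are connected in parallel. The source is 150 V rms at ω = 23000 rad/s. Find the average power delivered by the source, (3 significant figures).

X_L = ωL = 13100 Ω
X_C = 1/(ωC) = 9490 Ω
Parallel: admittances add. Y = 1/R + 1/(jωL) + jωC
Y = (0.000307 + j2.92e-05) S
|Y| = 0.000308 S → |Z| = 1/|Y| = 3250 Ω, ∠Z = −∠Y = -5.44°
I = V/|Z| = 46.2 mA
P = VI cos φ = 150 × 0.0462 × cos(-5.44°) = 6.90 W

6.90 W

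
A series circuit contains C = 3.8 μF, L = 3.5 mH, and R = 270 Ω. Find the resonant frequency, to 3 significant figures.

ω₀ = 1/√(LC) = 1/√(0.0035 × 3.8e-06) = 8671 rad/s
f₀ = ω₀/(2π) = 1.38 kHz

1.38 kHz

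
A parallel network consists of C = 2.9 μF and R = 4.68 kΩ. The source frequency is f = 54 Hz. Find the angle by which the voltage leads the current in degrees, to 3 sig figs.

ω = 2πf = 339.3 rad/s
X_C = 1/(ωC) = 1020 Ω
Parallel: admittances add. Y = 1/R + jωC
Y = (0.000214 + j0.000984) S
|Y| = 0.00101 S → |Z| = 1/|Y| = 993 Ω, ∠Z = −∠Y = -77.7°

-77.7°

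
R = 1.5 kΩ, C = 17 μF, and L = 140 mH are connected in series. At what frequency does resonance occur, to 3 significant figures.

ω₀ = 1/√(LC) = 1/√(0.14 × 1.7e-05) = 648.2 rad/s
f₀ = ω₀/(2π) = 103 Hz

103 Hz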